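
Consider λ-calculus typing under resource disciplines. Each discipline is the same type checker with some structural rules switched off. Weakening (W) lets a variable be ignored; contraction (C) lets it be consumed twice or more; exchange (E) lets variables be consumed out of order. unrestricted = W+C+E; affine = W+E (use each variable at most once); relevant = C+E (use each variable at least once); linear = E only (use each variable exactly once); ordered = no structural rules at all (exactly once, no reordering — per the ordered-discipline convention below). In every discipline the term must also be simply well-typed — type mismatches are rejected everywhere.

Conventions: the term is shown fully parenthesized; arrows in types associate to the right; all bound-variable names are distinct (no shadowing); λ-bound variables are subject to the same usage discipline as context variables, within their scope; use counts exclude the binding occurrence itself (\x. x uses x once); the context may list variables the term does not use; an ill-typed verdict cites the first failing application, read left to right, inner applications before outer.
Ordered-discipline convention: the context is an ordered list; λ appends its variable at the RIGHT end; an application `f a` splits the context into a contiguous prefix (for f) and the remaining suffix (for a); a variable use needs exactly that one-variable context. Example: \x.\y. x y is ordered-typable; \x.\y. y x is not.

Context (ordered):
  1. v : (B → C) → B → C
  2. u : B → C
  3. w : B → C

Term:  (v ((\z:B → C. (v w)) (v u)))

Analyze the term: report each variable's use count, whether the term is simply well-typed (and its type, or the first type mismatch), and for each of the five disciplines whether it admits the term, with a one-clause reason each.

variable uses: v ×3; u ×1; w ×1; z [bound] ×0
order of uses: v, v, w, v, u
typing: well-typed — term : B → C
ordered ✗ (needs contraction — v ×3; z left unused)
linear ✗ (needs contraction — v ×3; z left unused)
affine ✗ (needs contraction — v ×3)
relevant ✗ (z left unused)
unrestricted ✓ (well-typed at B → C; no restrictions here)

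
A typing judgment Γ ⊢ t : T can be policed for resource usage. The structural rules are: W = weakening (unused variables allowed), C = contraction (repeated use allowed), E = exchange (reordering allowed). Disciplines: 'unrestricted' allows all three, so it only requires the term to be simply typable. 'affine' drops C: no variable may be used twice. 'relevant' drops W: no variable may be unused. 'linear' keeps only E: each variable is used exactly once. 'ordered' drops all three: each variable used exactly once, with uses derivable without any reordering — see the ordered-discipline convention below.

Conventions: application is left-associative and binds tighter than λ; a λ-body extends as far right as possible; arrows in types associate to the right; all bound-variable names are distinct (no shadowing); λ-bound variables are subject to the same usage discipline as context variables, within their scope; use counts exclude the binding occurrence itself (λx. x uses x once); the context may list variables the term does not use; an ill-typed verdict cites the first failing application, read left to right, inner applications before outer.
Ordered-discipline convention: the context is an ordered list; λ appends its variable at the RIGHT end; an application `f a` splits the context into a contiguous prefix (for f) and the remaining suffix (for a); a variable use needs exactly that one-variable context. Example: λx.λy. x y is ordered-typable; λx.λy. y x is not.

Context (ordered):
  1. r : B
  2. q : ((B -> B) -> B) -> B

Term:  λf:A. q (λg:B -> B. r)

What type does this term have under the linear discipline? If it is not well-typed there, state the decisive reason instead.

not well-typed under linear — f, g left unused
counts: r: 1, q: 1, f [bound]: 0, g [bound]: 0
left-to-right use order: q, r
typing: well-typed at A -> B
across the five disciplines: ordered ✗; linear ✗; affine ✓; relevant ✗; unrestricted ✓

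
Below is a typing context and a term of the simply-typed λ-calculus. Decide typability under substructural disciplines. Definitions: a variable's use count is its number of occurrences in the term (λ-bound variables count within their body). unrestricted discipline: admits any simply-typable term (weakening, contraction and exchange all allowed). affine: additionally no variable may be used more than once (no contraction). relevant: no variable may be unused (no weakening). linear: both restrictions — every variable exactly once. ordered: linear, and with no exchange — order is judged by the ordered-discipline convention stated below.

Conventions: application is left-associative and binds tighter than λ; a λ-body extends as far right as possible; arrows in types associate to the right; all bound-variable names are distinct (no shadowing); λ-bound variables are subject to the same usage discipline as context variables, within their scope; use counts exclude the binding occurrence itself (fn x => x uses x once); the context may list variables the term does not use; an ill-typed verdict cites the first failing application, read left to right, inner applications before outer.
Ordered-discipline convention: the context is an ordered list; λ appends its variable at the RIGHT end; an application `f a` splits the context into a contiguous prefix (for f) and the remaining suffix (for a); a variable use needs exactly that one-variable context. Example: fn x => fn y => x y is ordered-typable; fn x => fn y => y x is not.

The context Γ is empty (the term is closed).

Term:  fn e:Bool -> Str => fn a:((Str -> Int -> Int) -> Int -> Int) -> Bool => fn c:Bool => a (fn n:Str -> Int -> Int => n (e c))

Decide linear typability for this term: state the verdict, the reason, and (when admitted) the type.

yes — each of e, a, c, n used exactly once; term : (Bool -> Str) -> (((Str -> Int -> Int) -> Int -> Int) -> Bool) -> Bool -> Bool
usage: e [bound]: 1×, a [bound]: 1×, c [bound]: 1×, n [bound]: 1×
left-to-right use order: a, n, e, c
typing: well-typed — term : (Bool -> Str) -> (((Str -> Int -> Int) -> Int -> Int) -> Bool) -> Bool -> Bool
summary: ordered ✗ · linear ✓ · affine ✓ · relevant ✓ · unrestricted ✓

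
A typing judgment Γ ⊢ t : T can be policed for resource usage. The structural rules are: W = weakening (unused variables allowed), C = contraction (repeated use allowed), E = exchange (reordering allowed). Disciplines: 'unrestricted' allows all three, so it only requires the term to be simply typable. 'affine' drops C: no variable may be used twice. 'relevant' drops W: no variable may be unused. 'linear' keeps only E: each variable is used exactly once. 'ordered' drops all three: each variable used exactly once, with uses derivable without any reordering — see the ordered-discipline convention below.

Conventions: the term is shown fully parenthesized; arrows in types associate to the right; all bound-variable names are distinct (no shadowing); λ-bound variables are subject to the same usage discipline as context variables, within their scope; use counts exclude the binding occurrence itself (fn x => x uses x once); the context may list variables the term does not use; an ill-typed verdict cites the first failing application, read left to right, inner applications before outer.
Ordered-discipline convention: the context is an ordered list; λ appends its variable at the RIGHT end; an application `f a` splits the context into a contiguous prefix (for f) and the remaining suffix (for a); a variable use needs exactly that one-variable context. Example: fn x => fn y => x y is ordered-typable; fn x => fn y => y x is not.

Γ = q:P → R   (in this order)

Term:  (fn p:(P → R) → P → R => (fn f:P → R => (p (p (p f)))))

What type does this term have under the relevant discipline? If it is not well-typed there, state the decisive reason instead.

not well-typed under relevant — q left unused
variable uses: q: 0×, p [bound]: 3×, f [bound]: 1×
use order (left to right): p, p, p, f
typing: well-typed at ((P → R) → P → R) → (P → R) → P → R
per-discipline verdicts: ordered ✗, linear ✗, affine ✗, relevant ✗, unrestricted ✓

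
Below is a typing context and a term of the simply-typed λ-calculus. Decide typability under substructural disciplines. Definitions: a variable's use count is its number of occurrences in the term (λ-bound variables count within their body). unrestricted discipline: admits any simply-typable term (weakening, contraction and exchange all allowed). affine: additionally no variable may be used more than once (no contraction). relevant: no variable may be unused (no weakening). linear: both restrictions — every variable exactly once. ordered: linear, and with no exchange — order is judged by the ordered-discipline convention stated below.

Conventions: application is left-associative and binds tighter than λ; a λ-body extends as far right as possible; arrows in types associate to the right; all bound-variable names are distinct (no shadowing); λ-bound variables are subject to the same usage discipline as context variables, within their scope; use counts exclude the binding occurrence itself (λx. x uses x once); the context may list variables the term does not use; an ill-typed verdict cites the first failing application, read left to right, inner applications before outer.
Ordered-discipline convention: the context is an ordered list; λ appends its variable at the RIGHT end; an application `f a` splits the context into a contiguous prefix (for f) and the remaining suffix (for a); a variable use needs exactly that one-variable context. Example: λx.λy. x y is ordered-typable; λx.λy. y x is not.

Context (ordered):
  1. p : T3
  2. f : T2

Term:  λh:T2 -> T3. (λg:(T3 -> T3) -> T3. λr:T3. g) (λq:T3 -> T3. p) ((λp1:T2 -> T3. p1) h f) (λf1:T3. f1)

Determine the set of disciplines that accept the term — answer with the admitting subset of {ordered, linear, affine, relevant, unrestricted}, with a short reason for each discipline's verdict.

admitted in: affine, unrestricted
variable uses: p=1, f=1, h [bound]=1, g [bound]=1, r [bound]=0, q [bound]=0, p1 [bound]=1, f1 [bound]=1
order of uses: g, p, p1, h, f, f1
typing: the term checks, with type (T2 -> T3) -> T3
ordered: ✗, needs weakening: r, q unused
linear: ✗, needs weakening: r, q unused
affine: ✓, no duplicate uses among p, f, h, g, r, q, p1, f1
relevant: ✗, needs weakening: r, q unused
unrestricted: ✓, simply typable at (T2 -> T3) -> T3; W, C, E all held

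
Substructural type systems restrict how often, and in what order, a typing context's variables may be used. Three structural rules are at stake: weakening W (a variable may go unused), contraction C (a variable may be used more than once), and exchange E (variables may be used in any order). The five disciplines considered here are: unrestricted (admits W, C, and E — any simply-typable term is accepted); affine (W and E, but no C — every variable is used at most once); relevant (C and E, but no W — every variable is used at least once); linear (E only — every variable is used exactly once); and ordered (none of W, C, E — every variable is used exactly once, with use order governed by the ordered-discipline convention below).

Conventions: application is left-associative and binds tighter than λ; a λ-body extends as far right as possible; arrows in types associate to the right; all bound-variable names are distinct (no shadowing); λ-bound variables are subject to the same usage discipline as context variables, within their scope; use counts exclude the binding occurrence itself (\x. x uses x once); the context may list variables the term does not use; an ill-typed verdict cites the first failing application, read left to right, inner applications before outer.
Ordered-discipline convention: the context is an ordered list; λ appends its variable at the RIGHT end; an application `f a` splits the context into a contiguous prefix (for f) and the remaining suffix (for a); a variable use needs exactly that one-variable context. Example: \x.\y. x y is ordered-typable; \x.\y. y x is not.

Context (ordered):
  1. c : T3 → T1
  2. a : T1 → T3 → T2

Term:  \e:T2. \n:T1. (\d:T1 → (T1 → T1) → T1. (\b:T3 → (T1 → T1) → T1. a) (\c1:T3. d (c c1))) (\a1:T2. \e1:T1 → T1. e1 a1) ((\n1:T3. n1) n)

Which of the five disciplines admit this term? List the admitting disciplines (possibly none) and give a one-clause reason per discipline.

accepted by: none
counts: c: 1×; a: 1×; e (bound): 0×; n (bound): 1×; d (bound): 1×; b (bound): 0×; c1 (bound): 1×; a1 (bound): 1×; e1 (bound): 1×; n1 (bound): 1×
order of uses: a, d, c, c1, e1, a1, n1, n
typing: ill-typed: an argument T2 mismatches the expected T1
ordered: ✗, fails simple typing
linear: ✗, a type mismatch blocks all five
affine: ✗, the type mismatch rejects it
relevant: ✗, not simply typable
unrestricted: ✗, fails simple typing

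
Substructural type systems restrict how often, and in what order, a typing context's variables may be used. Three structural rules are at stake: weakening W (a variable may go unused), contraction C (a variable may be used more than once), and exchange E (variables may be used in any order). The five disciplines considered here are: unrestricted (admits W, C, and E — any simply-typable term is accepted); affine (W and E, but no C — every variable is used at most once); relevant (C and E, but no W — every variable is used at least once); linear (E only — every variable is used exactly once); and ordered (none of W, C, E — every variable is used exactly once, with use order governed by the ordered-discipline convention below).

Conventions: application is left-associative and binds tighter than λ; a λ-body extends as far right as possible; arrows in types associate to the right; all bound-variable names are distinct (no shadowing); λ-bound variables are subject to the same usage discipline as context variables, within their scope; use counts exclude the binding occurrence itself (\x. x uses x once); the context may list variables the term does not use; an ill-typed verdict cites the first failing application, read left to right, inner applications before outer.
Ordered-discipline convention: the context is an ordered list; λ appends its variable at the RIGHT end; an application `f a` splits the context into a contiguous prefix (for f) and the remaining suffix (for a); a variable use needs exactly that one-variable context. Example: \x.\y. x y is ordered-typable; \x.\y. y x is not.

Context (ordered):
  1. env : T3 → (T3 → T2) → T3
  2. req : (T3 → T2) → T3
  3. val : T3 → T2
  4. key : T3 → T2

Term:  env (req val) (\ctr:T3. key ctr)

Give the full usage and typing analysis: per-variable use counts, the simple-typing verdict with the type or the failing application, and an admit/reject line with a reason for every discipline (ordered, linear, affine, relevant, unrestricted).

counts: env: 1×; req: 1×; val: 1×; key: 1×; ctr [bound]: 1×
left-to-right use order: env, req, val, key, ctr
typing: ✓ — T3
ordered ✓ (env, req, val, key, ctr once each; derivable with no W/C/E)
linear ✓ (each of env, req, val, key, ctr used exactly once)
affine ✓ (none of env, req, val, key, ctr used more than once)
relevant ✓ (every one of env, req, val, key, ctr appears)
unrestricted ✓ (simply typable at T3; W, C, E all held)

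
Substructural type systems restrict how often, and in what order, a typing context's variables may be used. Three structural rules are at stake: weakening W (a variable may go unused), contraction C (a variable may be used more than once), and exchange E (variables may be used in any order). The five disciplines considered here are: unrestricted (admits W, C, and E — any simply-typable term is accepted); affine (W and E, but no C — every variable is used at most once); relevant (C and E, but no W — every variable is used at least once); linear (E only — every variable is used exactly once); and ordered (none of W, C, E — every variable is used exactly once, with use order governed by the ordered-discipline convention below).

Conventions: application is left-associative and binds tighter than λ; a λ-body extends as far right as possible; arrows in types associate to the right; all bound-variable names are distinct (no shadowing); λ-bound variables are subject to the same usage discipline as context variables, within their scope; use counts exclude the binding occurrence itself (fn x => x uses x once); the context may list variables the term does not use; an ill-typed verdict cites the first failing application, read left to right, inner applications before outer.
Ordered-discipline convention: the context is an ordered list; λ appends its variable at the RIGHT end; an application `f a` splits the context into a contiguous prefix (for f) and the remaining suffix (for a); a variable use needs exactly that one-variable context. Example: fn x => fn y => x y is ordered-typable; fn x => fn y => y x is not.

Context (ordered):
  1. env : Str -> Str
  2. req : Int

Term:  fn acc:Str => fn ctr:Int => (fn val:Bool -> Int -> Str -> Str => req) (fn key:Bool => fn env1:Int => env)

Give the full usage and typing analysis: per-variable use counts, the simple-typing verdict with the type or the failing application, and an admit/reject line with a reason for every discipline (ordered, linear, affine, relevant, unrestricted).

use counts: env: 1; req: 1; acc [bound]: 0; ctr [bound]: 0; val [bound]: 0; key [bound]: 0; env1 [bound]: 0
uses in reading order: req, env
typing: ✓ — Str -> Int -> Int
ordered ✗ (acc, ctr, val, key, env1 left unused)
linear ✗ (acc, ctr, val, key, env1 left unused)
affine ✓ (no duplicate uses among env, req, acc, ctr, val, key, env1)
relevant ✗ (acc, ctr, val, key, env1 left unused)
unrestricted ✓ (well-typed at Str -> Int -> Int; no restrictions here)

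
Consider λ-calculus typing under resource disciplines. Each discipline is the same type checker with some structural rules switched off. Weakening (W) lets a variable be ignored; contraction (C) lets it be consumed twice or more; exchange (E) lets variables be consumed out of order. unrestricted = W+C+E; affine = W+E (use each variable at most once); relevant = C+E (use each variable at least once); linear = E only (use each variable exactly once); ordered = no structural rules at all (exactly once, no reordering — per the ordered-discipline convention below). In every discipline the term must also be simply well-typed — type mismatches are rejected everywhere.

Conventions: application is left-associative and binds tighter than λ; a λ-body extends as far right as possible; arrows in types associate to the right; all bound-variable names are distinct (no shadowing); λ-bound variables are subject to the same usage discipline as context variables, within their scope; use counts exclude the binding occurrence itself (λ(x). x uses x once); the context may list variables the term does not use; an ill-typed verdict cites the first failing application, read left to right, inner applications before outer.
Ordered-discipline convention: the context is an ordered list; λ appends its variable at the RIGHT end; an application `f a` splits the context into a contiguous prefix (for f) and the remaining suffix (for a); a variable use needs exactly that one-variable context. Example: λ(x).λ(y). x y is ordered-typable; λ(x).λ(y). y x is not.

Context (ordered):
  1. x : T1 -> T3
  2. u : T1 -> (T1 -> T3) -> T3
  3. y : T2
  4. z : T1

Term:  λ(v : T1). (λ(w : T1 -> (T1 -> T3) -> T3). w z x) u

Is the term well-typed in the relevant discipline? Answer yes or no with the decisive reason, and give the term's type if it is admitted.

no — y, v never used (weakening)
use counts: x=1, u=1, y=0, z=1, v [bound]=0, w [bound]=1
left-to-right use order: w, z, x, u
typing: the term checks, with type T1 -> T3
all disciplines: ordered ✗; linear ✗; affine ✓; relevant ✗; unrestricted ✓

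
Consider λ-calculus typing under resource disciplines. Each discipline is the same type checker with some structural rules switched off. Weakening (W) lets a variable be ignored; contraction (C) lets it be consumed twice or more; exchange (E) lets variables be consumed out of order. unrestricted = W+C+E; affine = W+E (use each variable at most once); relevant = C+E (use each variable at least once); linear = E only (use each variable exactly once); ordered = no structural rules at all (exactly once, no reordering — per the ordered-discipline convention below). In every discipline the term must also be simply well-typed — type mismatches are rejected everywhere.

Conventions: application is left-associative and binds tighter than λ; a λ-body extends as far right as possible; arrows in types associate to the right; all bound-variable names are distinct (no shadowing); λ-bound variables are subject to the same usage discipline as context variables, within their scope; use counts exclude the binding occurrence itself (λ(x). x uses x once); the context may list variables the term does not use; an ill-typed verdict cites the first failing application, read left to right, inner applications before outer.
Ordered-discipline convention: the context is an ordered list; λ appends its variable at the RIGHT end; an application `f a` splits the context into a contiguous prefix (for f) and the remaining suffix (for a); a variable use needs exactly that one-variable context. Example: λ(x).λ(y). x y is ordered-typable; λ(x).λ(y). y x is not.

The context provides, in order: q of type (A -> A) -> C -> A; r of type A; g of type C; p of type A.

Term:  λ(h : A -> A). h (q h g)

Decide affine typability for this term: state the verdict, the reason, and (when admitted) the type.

no — h ×2 used more than once (contraction)
use counts: q=1; r=0; g=1; p=0; h [bound]=2
uses in reading order: h, q, h, g
typing: well-typed at (A -> A) -> A
across the five disciplines: ordered ✗; linear ✗; affine ✗; relevant ✗; unrestricted ✓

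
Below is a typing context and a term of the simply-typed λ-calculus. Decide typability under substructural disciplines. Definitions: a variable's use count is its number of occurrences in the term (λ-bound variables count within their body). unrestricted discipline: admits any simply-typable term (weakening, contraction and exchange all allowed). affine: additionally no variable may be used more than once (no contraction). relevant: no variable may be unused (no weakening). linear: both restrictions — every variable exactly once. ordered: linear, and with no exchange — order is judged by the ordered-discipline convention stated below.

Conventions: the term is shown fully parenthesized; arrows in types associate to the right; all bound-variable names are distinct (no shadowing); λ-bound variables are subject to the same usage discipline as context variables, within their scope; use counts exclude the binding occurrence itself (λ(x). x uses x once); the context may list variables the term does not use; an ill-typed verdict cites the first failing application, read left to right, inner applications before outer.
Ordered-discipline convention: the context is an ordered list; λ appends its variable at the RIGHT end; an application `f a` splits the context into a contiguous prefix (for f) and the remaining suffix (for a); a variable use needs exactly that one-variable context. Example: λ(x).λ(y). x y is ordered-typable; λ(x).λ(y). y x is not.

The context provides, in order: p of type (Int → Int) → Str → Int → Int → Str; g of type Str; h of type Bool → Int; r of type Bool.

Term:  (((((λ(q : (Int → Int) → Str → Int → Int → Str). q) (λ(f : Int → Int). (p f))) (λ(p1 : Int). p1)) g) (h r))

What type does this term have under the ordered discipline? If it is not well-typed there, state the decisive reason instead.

term : Int → Str
counts: p=1, g=1, h=1, r=1, q (λ-bound)=1, f (λ-bound)=1, p1 (λ-bound)=1
use order (left to right): q, p, f, p1, g, h, r
typing: well-typed at Int → Str
across the five disciplines: ordered ✓; linear ✓; affine ✓; relevant ✓; unrestricted ✓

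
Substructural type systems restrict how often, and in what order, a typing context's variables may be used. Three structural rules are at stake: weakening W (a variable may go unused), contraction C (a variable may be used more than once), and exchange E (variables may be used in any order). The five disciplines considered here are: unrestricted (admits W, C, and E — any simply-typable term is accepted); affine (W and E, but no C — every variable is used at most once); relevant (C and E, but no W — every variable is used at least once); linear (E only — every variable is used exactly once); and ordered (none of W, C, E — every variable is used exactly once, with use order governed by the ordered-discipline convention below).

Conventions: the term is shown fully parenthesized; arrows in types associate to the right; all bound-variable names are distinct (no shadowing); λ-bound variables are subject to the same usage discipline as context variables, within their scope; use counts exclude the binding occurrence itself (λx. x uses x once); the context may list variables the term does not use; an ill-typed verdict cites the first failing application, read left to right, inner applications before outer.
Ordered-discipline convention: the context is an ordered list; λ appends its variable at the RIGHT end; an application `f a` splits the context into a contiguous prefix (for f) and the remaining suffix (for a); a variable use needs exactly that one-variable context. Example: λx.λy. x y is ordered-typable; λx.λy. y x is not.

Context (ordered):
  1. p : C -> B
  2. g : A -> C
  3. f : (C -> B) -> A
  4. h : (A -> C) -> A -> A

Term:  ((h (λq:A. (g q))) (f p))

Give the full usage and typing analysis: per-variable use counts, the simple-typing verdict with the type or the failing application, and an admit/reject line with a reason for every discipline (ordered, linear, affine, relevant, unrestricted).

use counts: p: 1×, g: 1×, f: 1×, h: 1×, q (bound): 1×
left-to-right use order: h, g, q, f, p
typing: well-typed — term : A
ordered: ✗ — no ordered split (uses run h, g, q, f, p)
linear: ✓ — p, g, f, h, q: one use apiece
affine: ✓ — none of p, g, f, h, q used more than once
relevant: ✓ — none of p, g, f, h, q goes unused
unrestricted: ✓ — type-checks (A) and nothing is barred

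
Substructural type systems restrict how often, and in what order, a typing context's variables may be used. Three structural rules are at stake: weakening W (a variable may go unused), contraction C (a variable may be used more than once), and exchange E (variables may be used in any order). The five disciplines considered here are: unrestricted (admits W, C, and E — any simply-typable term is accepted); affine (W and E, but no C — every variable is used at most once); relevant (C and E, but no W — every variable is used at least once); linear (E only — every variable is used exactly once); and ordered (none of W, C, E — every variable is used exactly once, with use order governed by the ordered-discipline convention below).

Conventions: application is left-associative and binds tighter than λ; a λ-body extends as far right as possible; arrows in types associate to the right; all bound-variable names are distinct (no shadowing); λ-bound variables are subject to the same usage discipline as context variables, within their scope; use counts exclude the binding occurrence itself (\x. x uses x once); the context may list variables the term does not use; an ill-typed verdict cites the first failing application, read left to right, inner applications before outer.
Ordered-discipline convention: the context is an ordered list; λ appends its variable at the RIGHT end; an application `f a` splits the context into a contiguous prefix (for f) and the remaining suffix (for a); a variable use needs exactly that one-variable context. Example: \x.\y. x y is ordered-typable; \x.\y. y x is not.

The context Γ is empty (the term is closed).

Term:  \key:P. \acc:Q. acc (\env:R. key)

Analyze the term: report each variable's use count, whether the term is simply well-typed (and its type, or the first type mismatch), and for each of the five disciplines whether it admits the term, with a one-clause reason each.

counts: key (bound): 1×; acc (bound): 1×; env (bound): 0×
uses in reading order: acc, key
typing: ill-typed: can't apply a value of type Q
ordered: ✗ — not simply typable
linear: ✗ — fails simple typing
affine: ✗ — a type mismatch blocks all five
relevant: ✗ — the type mismatch rejects it
unrestricted: ✗ — not simply typable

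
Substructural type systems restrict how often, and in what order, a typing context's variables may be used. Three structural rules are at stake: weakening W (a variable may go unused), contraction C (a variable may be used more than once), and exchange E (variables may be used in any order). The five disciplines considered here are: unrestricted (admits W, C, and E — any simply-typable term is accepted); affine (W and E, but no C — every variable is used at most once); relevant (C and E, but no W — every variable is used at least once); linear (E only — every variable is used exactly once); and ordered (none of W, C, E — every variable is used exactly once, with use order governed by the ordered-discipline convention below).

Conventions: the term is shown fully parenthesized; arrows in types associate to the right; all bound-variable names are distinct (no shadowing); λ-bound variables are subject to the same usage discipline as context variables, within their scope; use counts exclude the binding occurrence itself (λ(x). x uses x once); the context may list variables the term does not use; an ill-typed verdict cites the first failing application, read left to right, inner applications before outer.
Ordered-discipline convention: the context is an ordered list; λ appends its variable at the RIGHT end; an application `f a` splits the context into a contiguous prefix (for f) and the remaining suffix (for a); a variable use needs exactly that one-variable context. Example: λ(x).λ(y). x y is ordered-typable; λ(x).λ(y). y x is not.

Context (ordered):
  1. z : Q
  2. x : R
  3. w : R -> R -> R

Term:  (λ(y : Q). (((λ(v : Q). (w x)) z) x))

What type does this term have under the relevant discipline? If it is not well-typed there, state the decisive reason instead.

not well-typed under relevant — y, v never used (weakening)
counts: z ×1, x ×2, w ×1, y (λ-bound) ×0, v (λ-bound) ×0
use order (left to right): w, x, z, x
typing: the term checks, with type Q -> R
summary: ordered ✗, linear ✗, affine ✗, relevant ✗, unrestricted ✓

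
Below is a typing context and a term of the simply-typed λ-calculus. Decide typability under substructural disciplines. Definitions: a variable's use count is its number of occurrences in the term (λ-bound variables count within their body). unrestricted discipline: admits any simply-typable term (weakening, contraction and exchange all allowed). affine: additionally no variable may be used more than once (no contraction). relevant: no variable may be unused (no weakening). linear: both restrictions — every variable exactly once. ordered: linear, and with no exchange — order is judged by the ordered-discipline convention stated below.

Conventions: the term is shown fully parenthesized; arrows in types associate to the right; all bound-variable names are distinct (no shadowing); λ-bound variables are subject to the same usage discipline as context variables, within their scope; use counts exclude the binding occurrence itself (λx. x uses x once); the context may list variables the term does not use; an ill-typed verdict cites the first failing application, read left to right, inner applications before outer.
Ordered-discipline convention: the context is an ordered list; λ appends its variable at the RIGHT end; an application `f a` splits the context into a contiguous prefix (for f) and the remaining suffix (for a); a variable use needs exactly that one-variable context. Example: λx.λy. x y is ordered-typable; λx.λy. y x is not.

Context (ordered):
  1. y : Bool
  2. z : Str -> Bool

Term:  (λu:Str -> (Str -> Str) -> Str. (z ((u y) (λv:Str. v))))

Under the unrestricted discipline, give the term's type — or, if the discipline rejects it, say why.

not well-typed under unrestricted — not simply typable
use counts: y=1; z=1; u [bound]=1; v [bound]=1
left-to-right use order: z, u, y, v
typing: ill-typed: argument of type Bool where Str is required
across the five disciplines: ordered ✗; linear ✗; affine ✗; relevant ✗; unrestricted ✗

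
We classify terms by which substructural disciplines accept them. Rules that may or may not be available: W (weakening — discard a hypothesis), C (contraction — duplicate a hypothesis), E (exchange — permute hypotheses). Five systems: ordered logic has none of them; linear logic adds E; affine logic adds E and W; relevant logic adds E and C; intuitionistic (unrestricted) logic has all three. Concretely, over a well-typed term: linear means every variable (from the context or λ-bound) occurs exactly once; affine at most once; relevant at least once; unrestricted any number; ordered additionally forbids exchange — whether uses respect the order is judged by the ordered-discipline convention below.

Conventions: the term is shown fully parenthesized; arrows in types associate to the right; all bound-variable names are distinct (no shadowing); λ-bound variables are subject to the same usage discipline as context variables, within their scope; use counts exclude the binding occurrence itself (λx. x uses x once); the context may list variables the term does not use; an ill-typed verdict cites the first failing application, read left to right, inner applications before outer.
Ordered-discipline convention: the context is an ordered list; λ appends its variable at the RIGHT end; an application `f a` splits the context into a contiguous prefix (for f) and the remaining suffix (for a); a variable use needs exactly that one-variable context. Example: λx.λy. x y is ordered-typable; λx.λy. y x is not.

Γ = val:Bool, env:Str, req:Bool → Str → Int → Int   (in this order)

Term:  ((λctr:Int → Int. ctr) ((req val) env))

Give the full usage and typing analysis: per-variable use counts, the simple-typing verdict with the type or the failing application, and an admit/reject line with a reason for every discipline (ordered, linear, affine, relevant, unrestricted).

counts: val ×1, env ×1, req ×1, ctr [bound] ×1
uses in reading order: ctr, req, val, env
typing: the term checks, with type Int → Int
ordered ✗ (needs exchange: uses follow ctr, req, val, env)
linear ✓ (val, env, req, ctr: one use apiece)
affine ✓ (none of val, env, req, ctr used more than once)
relevant ✓ (none of val, env, req, ctr goes unused)
unrestricted ✓ (simply typable at Int → Int; W, C, E all held)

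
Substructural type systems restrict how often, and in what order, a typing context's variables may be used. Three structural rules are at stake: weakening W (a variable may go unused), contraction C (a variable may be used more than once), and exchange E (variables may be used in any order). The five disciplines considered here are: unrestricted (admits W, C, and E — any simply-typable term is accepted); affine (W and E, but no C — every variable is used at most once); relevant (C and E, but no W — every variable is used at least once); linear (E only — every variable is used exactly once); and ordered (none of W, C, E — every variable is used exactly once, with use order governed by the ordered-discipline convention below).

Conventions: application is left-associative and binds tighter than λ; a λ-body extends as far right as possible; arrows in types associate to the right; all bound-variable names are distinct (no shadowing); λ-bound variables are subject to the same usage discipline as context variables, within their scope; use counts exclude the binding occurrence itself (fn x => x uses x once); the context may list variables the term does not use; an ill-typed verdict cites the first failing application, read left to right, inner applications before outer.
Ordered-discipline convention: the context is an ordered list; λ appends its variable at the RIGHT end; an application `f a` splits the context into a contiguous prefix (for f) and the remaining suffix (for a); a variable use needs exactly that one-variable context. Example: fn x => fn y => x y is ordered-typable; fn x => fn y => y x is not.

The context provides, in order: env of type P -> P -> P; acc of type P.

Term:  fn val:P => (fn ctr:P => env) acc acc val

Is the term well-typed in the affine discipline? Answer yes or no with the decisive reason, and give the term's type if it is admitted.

no — needs contraction — acc ×2
counts: env: 1×, acc: 2×, val (λ-bound): 1×, ctr (λ-bound): 0×
left-to-right use order: env, acc, acc, val
typing: ✓ — P -> P
per-discipline verdicts: ordered ✗ · linear ✗ · affine ✗ · relevant ✗ · unrestricted ✓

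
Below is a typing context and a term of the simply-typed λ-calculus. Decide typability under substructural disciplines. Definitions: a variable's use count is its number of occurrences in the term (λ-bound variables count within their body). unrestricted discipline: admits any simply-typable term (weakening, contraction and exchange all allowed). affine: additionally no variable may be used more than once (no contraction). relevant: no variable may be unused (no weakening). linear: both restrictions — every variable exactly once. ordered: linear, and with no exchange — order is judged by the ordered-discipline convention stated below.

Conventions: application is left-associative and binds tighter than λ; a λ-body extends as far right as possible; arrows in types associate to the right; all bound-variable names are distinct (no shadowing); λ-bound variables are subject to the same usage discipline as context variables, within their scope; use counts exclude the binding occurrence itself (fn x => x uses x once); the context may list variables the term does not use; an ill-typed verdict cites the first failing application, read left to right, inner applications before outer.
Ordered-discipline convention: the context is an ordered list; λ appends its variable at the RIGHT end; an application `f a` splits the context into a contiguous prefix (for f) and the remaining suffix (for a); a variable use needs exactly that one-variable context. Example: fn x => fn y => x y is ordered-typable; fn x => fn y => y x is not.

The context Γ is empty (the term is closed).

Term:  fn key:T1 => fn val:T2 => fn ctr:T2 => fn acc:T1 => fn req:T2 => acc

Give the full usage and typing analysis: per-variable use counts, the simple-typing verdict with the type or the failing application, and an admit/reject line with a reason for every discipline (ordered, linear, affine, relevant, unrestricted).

variable uses: key (bound) ×0; val (bound) ×0; ctr (bound) ×0; acc (bound) ×1; req (bound) ×0
uses in reading order: acc
typing: the term checks, with type T1 -> T2 -> T2 -> T1 -> T2 -> T1
ordered: ✗ — needs weakening: key, val, ctr, req unused
linear: ✗ — needs weakening: key, val, ctr, req unused
affine: ✓ — no duplicate uses among key, val, ctr, acc, req
relevant: ✗ — needs weakening: key, val, ctr, req unused
unrestricted: ✓ — type-checks (T1 -> T2 -> T2 -> T1 -> T2 -> T1) and nothing is barred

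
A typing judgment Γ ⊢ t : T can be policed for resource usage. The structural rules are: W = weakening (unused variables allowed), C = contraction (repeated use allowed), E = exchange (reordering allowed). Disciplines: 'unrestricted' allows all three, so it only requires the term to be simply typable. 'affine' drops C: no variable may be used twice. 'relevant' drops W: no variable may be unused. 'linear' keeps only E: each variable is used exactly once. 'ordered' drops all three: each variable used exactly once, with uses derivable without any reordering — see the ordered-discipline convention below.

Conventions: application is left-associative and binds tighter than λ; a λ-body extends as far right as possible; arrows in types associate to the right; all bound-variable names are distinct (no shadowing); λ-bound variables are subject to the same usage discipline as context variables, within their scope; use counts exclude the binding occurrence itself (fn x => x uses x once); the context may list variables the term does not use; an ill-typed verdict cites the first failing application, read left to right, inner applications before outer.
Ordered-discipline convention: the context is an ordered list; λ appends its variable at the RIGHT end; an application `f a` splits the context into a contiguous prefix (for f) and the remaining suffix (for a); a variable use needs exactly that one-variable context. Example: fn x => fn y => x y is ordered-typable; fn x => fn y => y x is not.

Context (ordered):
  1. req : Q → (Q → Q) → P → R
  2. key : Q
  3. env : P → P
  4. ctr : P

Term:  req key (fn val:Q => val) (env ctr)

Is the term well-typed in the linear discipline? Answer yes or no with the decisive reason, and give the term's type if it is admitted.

yes — single use per variable (req, key, env, ctr, val); term : R
variable uses: req: 1×, key: 1×, env: 1×, ctr: 1×, val (λ-bound): 1×
order of uses: req, key, val, env, ctr
typing: well-typed at R
across the five disciplines: ordered ✓; linear ✓; affine ✓; relevant ✓; unrestricted ✓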